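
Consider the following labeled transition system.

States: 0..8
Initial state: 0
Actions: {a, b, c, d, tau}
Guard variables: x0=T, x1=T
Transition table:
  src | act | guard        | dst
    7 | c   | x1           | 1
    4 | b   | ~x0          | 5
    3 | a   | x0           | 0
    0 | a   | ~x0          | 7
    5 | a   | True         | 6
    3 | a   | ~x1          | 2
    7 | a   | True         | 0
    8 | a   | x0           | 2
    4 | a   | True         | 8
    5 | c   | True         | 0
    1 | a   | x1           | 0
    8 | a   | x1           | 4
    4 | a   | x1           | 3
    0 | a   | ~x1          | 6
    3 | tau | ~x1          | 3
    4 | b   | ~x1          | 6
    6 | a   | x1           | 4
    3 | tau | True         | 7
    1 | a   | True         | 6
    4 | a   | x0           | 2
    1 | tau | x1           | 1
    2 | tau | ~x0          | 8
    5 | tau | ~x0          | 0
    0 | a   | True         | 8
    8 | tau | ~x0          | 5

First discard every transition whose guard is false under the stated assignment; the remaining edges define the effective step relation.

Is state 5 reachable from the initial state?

Answer: UNREACHABLE

Trace:
After dropping false guards: 16 live edges.
depth 0: {0}
depth 1: {8}  now seen {0,8}
depth 2: {2,4}  now seen {0,2,4,8}
depth 3: {3}  now seen {0,2,3,4,8}
depth 4: {7}  now seen {0,2,3,4,7,8}
depth 5: {1}  now seen {0,1,2,3,4,7,8}
depth 6: {6}  now seen {0,1,2,3,4,6,7,8}
R = {0,1,2,3,4,6,7,8}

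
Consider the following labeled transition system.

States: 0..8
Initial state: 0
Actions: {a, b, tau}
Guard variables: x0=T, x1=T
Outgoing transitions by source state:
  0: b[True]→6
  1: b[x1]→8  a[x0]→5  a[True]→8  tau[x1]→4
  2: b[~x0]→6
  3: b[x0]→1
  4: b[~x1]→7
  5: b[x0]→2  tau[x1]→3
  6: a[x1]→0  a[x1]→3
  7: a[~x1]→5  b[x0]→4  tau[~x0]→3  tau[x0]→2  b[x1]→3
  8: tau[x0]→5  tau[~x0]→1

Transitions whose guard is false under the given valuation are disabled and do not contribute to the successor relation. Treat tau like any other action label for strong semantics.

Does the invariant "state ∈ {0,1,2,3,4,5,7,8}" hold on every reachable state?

Allowed set {0,1,2,3,4,5,7,8}
R = {0,1,2,3,4,5,6,8}
  0: safe
  1: safe
  2: safe
  3: safe
  4: safe
  5: safe
  6: ✗ unsafe
  8: safe
counterexample path to 6: b

Answer: INVARIANT VIOLATED at state 6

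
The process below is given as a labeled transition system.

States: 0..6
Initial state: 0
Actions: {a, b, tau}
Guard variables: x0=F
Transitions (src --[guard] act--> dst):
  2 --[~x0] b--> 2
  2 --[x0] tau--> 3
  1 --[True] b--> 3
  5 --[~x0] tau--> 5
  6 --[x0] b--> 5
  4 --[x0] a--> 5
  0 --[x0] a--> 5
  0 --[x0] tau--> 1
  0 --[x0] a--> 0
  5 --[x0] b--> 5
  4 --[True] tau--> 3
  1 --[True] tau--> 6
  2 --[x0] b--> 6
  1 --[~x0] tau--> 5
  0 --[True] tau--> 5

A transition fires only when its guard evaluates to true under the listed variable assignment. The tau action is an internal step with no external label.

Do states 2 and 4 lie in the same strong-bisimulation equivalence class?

Bisimulation quotient by refinement:
  P[0] = {{0,1,2,3,4,5,6}}
  P[1] = {{0,4,5},{1},{2},{3,6}}
  P[2] = {{0,5},{1},{2},{3,6},{4}}
stable after 3 split(s): 5 block(s)
class of 2: {2}; class of 4: {4}

Answer: NOT BISIMILAR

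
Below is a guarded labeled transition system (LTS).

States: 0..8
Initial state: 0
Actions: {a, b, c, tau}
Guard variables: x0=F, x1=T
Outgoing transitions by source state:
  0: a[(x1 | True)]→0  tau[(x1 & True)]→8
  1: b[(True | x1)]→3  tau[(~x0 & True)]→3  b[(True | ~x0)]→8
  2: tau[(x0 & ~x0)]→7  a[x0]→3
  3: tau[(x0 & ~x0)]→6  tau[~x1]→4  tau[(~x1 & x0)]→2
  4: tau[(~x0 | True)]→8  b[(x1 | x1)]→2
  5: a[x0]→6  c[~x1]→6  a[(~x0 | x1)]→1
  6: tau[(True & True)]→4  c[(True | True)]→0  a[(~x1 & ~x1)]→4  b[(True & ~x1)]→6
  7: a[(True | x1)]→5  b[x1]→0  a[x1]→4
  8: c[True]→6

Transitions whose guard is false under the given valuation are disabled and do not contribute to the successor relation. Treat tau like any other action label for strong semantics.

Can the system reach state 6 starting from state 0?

Answer: REACHABLE

Analysis:
Guard filter leaves 14 enabled edge(s).
depth 0: {0}
depth 1: {8}  cumulative {0,8}
depth 2: {6}  cumulative {0,6,8}
depth 3: {4}  cumulative {0,4,6,8}
depth 4: {2}  cumulative {0,2,4,6,8}
R = {0,2,4,6,8}
trace reaching 6: tau·c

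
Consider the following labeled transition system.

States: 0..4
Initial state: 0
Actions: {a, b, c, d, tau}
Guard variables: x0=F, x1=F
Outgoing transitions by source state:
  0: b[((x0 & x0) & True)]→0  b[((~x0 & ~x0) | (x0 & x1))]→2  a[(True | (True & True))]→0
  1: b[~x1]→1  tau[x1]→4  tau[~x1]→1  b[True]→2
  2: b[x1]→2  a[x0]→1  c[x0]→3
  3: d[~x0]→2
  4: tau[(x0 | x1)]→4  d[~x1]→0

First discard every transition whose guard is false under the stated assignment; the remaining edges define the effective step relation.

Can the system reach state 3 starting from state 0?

Answer: UNREACHABLE

Working:
7 transition(s) survive guard evaluation.
depth 0: {0}
depth 1: {2}  cumulative {0,2}
R = {0,2}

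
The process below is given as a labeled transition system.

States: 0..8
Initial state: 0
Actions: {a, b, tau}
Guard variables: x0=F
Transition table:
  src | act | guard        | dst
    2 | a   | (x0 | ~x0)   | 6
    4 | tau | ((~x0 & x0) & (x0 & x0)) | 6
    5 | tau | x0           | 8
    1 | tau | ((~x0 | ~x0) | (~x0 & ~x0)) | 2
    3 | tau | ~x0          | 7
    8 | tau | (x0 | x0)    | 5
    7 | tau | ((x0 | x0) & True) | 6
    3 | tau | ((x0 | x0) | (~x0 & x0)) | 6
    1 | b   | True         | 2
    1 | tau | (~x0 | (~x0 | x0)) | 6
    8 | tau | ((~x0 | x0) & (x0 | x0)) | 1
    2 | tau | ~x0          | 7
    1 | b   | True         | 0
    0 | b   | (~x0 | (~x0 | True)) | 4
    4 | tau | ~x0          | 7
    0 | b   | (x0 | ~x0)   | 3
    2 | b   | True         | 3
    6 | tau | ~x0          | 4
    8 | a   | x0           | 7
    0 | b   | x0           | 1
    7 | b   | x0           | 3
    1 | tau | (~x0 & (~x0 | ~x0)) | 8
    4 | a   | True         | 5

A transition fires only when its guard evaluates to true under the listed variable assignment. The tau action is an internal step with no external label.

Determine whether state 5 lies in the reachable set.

After dropping false guards: 14 live edges.
L0 = {0}
L1 = {3,4}  total {0,3,4}
L2 = {5,7}  total {0,3,4,5,7}
Reachable = {0,3,4,5,7}
Path to 5: b·a

Answer: REACHABLE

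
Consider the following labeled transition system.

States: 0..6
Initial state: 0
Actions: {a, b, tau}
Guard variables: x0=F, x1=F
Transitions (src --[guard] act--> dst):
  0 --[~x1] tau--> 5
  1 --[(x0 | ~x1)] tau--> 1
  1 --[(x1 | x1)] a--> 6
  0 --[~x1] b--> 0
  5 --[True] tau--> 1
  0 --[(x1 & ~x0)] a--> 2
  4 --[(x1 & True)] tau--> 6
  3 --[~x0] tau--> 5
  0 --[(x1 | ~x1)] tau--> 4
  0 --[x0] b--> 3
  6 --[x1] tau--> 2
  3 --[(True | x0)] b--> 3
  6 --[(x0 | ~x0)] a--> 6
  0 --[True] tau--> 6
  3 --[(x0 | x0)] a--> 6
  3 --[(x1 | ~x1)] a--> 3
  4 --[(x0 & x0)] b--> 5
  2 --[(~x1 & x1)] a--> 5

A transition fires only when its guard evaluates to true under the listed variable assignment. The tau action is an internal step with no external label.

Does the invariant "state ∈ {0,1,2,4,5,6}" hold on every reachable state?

Inv-set: {0,1,2,4,5,6}
Reachable = {0,1,4,5,6}
  0: ok
  1: ok
  4: ok
  5: ok
  6: ok

Answer: INVARIANT HOLDS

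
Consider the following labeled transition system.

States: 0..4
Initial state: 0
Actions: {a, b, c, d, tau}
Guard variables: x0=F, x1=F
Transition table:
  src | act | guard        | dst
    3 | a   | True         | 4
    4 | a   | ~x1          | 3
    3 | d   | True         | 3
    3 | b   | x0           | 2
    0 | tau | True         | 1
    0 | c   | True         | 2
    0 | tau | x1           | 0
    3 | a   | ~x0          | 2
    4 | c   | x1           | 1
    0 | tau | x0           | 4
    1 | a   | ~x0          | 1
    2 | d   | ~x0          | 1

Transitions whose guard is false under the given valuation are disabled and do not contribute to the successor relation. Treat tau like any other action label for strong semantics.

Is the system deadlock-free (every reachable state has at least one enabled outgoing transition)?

R = {0,1,2}
  0: c→2  tau→1  [2 exit(s)]
  1: a→1  [1 exit(s)]
  2: d→1  [1 exit(s)]

Answer: DEADLOCK-FREE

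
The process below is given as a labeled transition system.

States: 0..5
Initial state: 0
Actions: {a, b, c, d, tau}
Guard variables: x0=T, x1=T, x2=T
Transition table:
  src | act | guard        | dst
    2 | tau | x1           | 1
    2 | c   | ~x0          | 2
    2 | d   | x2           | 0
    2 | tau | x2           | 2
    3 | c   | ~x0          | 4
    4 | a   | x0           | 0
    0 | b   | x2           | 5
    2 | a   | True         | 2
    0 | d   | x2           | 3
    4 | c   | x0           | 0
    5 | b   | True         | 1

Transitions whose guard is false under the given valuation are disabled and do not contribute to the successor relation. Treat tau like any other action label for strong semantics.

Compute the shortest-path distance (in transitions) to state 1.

Answer: 2

Analysis:
BFS to 1:
  L0 = {0}
  L1 = {3,5}
  L2 = {1}
1 enters at depth 2; path b·b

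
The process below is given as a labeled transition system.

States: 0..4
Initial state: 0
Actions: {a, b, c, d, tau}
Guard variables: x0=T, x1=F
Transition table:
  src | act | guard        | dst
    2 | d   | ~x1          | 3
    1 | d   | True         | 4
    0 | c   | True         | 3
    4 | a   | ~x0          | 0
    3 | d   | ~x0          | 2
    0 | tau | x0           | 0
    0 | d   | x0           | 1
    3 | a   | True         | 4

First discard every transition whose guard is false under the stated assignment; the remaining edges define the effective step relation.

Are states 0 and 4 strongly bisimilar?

Answer: NOT BISIMILAR

Analysis:
Refine partition for ~:
  P[0] = {{0,1,2,3,4}}
  P[1] = {{0},{1,2},{3},{4}}
  P[2] = {{0},{1},{2},{3},{4}}
5 equivalence class(es) (converged in 3)
0∈{0}, 4∈{4}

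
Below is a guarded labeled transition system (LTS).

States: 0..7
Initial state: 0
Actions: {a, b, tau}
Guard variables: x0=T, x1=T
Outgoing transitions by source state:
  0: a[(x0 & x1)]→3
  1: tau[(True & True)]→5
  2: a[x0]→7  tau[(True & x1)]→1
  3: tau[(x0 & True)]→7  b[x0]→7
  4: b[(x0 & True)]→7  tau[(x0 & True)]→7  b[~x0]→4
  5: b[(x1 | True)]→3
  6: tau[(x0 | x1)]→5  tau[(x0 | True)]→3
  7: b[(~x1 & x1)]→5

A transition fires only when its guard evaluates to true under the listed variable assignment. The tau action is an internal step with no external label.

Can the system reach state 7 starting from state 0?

After dropping false guards: 11 live edges.
depth 0: {0}
depth 1: {3}  now seen {0,3}
depth 2: {7}  now seen {0,3,7}
Reachable = {0,3,7}
witness 7: a·tau

Answer: REACHABLE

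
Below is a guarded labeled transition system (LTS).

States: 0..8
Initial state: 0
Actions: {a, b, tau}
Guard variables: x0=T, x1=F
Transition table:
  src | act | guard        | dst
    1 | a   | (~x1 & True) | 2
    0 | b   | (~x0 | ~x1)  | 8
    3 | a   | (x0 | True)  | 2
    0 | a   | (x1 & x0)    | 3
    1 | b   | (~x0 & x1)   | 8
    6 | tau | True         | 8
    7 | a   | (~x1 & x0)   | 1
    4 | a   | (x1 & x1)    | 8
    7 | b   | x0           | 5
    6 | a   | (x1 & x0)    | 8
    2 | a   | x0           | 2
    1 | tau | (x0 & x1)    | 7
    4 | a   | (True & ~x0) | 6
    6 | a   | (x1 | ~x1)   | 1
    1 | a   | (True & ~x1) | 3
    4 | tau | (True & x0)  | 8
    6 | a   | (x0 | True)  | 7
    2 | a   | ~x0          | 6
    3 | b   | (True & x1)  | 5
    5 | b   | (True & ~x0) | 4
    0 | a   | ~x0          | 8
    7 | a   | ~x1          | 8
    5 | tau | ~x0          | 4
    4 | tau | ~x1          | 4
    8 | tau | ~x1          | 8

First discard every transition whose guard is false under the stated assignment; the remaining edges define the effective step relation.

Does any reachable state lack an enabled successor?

Answer: DEADLOCK-FREE

Analysis:
R = {0,8}
  0: b→8  [1 exit(s)]
  8: tau→8  [1 exit(s)]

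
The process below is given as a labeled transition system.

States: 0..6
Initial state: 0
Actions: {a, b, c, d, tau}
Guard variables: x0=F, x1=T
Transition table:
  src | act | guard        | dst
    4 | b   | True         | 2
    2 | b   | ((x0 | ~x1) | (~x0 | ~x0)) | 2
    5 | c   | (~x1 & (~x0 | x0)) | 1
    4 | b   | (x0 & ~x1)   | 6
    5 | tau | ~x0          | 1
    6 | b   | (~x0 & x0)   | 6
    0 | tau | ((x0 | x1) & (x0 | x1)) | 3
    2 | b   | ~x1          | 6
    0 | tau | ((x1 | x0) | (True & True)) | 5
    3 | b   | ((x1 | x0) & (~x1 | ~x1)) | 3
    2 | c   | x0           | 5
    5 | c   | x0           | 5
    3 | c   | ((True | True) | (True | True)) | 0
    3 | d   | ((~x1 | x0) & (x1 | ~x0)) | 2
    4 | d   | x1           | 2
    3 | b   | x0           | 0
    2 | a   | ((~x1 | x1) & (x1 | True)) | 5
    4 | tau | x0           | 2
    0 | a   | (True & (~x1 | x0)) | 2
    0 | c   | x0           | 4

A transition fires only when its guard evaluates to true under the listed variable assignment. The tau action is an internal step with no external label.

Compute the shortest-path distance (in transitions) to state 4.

Layered search for 4:
  L0 = {0}
  L1 = {3,5}
  L2 = {1}
4 never appears.

Answer: UNREACHABLE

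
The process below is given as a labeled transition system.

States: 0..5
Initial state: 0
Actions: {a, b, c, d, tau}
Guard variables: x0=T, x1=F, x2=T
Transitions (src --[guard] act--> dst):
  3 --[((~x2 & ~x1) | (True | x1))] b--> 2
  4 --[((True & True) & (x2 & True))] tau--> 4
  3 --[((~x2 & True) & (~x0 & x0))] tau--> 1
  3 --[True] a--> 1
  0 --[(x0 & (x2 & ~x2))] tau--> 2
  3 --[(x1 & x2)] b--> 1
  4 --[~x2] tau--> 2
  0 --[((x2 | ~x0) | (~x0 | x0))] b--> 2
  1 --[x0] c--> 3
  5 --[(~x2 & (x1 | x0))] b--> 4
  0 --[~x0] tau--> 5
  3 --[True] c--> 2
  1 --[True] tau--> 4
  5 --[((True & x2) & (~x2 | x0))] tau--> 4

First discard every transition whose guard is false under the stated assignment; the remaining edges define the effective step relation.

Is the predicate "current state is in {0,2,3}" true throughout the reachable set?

Allowed set {0,2,3}
R = {0,2}
  0: safe
  2: safe

Answer: INVARIANT HOLDS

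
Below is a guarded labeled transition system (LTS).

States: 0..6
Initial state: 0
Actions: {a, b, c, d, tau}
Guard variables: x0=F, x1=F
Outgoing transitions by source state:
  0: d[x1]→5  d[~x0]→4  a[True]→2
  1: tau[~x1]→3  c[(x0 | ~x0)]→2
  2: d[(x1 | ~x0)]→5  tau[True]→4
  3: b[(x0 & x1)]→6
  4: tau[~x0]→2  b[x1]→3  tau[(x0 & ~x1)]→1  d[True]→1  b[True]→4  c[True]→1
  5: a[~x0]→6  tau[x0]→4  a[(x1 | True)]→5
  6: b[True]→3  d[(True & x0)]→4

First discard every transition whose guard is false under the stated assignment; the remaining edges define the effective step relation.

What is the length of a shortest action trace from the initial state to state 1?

Breadth-first toward 1:
  depth 0: {0}
  depth 1: {2,4}
  depth 2: {1,5}
first hit 1 at d=2 via d·c

Answer: 2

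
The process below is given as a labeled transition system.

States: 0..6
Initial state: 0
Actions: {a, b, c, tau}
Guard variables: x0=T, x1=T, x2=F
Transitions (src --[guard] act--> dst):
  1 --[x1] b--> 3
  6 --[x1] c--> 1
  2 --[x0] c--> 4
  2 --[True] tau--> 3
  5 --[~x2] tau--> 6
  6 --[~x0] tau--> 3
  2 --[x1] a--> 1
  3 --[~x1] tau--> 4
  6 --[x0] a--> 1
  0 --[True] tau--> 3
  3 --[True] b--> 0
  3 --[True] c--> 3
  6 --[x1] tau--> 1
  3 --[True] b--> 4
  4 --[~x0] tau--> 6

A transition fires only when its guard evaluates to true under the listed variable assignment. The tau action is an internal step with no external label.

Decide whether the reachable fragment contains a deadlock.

Reach set: {0,3,4}
  0: tau→3  [deg 1]
  3: b→0  b→4  c→3  [deg 3]
  4: ∅  [deadlock]
trace reaching 4: tau·b

Answer: DEADLOCK at state 4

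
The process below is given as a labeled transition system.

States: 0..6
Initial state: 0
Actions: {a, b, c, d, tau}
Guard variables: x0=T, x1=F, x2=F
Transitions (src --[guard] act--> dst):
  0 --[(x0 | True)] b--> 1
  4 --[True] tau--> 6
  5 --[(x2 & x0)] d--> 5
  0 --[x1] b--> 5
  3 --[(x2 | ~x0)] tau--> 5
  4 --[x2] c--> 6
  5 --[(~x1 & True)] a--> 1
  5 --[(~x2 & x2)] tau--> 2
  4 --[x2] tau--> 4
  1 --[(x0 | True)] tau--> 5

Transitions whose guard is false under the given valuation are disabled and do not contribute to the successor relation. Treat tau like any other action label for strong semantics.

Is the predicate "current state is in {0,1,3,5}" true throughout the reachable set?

Answer: INVARIANT HOLDS

Trace:
Inv-set: {0,1,3,5}
R = {0,1,5}
  0: ✓
  1: ✓
  5: ✓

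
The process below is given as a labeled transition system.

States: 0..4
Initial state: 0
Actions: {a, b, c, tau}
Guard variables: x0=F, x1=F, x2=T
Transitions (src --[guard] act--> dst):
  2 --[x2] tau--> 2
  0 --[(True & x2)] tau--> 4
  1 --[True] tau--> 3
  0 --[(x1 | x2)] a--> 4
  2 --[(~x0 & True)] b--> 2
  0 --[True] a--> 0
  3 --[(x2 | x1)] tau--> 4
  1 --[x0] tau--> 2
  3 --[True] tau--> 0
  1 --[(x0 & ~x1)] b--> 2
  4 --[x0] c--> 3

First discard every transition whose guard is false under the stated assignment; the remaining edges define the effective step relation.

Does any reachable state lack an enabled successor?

R = {0,4}
  0: a→0  a→4  tau→4  [3 exit(s)]
  4: ∅  [no exit]
trace reaching 4: tau

Answer: DEADLOCK at state 4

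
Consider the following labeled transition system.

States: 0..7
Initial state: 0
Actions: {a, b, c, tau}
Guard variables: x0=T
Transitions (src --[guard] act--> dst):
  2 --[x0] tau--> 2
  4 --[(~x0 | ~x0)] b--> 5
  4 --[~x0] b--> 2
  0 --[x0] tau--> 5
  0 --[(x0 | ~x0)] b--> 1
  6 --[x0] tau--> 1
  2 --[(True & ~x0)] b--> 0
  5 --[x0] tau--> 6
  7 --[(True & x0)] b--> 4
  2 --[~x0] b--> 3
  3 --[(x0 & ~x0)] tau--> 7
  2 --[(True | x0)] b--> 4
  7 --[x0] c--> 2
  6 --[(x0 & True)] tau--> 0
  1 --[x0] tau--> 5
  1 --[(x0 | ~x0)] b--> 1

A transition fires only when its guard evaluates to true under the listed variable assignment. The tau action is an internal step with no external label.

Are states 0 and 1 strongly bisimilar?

Bisimulation quotient by refinement:
  P[0] = {{0,1,2,3,4,5,6,7}}
  P[1] = {{0,1,2},{3,4},{5,6},{7}}
  P[2] = {{0,1},{2},{3,4},{5},{6},{7}}
6 equivalence class(es) (converged in 3)
[0]={0,1}  [1]={0,1}

Answer: BISIMILAR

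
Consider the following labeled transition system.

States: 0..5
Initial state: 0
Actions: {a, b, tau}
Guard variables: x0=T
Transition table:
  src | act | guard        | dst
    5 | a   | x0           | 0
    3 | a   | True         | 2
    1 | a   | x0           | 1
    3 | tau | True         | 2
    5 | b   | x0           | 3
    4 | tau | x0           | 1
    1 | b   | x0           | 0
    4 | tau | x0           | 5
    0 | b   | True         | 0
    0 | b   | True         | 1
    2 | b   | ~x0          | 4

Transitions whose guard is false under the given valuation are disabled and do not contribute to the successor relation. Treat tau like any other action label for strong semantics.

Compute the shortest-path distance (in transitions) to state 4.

Answer: UNREACHABLE

Analysis:
Layered search for 4:
  depth 0: {0}
  depth 1: {1}
4 never appears.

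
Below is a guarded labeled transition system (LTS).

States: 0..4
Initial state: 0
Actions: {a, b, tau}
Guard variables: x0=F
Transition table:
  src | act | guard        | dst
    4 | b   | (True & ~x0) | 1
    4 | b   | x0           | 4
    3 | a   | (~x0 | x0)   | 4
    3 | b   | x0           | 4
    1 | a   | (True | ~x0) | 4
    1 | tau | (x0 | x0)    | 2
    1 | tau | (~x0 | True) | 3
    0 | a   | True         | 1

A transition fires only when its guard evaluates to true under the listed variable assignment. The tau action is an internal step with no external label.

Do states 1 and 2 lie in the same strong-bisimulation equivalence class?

Refine partition for ~:
  π0 = {{0,1,2,3,4}}
  π1 = {{0,3},{1},{2},{4}}
  π2 = {{0},{1},{2},{3},{4}}
5 equivalence class(es) (converged in 3)
[1]={1}  [2]={2}

Answer: NOT BISIMILAR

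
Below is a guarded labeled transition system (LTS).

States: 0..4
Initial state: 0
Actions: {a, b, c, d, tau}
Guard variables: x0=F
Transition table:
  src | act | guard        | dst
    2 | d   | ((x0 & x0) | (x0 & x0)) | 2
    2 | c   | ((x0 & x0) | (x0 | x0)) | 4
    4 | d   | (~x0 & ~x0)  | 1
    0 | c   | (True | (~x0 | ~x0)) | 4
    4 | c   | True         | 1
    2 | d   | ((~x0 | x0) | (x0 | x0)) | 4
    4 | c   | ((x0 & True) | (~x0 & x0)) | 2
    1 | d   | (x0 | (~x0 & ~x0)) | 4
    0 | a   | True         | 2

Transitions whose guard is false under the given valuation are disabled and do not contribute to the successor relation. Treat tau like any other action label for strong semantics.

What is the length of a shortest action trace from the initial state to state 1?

BFS to 1:
  L0 = {0}
  L1 = {2,4}
  L2 = {1}
first hit 1 at d=2 via c·c

Answer: 2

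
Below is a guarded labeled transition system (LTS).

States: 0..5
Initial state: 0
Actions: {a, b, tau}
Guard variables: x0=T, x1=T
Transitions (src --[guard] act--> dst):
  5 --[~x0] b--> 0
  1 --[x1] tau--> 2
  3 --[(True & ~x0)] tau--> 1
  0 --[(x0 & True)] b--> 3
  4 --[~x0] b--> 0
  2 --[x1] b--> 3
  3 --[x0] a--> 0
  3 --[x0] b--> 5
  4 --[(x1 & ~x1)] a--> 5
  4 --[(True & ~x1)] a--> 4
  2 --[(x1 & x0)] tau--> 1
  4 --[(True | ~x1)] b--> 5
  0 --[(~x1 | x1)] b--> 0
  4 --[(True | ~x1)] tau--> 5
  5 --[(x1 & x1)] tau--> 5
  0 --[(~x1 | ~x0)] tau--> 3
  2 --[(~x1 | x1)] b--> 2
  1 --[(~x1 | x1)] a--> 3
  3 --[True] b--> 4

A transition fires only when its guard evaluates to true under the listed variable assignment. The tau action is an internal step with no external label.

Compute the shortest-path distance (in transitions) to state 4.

Layered search for 4:
  Layer 0: {0}
  Layer 1: {3}
  Layer 2: {4,5}
4 enters at depth 2; path b·b

Answer: 2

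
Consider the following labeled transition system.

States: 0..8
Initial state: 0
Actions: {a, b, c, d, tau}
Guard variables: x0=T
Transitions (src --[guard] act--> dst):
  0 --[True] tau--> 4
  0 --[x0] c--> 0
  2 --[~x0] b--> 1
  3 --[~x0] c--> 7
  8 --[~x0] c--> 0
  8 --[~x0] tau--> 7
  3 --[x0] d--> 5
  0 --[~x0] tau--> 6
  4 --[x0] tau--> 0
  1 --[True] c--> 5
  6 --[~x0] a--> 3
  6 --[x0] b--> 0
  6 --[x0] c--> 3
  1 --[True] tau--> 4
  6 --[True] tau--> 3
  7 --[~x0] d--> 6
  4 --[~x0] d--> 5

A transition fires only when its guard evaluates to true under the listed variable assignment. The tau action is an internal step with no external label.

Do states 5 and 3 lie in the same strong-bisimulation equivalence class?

Bisimulation quotient by refinement:
  P[0] = {{0,1,2,3,4,5,6,7,8}}
  P[1] = {{0,1},{2,5,7,8},{3},{4},{6}}
  P[2] = {{0},{1},{2,5,7,8},{3},{4},{6}}
stable after 3 split(s): 6 block(s)
5∈{2,5,7,8}, 3∈{3}

Answer: NOT BISIMILAR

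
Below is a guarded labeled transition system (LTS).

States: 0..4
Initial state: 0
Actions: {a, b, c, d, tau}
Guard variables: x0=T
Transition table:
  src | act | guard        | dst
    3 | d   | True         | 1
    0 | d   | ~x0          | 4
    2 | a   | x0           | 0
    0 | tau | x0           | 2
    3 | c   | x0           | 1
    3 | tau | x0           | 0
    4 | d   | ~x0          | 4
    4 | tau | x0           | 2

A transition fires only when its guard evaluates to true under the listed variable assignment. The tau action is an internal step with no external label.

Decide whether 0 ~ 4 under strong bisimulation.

Answer: BISIMILAR

Analysis:
Refine partition for ~:
  π0 = {{0,1,2,3,4}}
  π1 = {{0,4},{1},{2},{3}}
Fixed point at round 2; 4 class(es).
0∈{0,4}, 4∈{0,4}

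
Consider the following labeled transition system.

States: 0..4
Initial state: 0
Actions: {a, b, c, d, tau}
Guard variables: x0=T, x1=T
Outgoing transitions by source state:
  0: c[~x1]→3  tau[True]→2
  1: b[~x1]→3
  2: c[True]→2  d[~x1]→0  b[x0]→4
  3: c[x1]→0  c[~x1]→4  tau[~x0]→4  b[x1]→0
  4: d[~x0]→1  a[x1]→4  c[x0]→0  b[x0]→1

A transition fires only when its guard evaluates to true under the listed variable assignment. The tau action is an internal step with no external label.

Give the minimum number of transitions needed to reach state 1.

Answer: 3

Working:
BFS to 1:
  Layer 0: {0}
  Layer 1: {2}
  Layer 2: {4}
  Layer 3: {1}
depth(1)=3, e.g. tau·b·b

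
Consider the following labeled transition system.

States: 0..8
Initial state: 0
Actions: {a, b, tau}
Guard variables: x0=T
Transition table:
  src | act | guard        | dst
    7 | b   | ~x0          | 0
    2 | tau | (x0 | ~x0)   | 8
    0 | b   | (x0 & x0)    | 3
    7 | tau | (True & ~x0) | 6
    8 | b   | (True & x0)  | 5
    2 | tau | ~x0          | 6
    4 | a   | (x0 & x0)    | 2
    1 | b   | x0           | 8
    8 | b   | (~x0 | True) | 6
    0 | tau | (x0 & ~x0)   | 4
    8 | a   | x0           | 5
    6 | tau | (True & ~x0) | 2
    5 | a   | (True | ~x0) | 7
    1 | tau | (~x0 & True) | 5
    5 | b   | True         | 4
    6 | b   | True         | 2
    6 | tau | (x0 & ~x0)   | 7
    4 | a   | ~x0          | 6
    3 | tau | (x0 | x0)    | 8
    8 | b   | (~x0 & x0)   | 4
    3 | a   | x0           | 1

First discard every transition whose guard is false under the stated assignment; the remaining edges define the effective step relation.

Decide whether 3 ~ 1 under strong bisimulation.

Answer: NOT BISIMILAR

Trace:
Refine partition for ~:
  P[0] = {{0,1,2,3,4,5,6,7,8}}
  P[1] = {{0,1,6},{2},{3},{4},{5,8},{7}}
  P[2] = {{0},{1},{2},{3},{4},{5},{6},{7},{8}}
Fixed point at round 3; 9 class(es).
3∈{3}, 1∈{1}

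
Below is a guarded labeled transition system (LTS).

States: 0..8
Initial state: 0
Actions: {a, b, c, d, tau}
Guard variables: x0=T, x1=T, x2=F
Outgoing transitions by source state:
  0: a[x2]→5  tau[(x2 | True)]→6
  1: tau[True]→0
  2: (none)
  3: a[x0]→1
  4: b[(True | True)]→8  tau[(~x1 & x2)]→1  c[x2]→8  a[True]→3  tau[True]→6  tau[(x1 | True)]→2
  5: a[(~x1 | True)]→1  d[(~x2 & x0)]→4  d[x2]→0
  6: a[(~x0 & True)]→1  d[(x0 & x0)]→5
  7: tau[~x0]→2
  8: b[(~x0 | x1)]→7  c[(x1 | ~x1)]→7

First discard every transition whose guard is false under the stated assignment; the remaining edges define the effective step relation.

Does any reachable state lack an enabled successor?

Reachable = {0,1,2,3,4,5,6,7,8}
  0: tau→6  [deg 1]
  1: tau→0  [deg 1]
  2: ∅  [deadlock]
  3: a→1  [deg 1]
  4: a→3  b→8  tau→2  tau→6  [deg 4]
  5: a→1  d→4  [deg 2]
  6: d→5  [deg 1]
  7: ∅  [deadlock]
  8: b→7  c→7  [deg 2]
witness 2: tau·d·d·tau

Answer: DEADLOCK at state 2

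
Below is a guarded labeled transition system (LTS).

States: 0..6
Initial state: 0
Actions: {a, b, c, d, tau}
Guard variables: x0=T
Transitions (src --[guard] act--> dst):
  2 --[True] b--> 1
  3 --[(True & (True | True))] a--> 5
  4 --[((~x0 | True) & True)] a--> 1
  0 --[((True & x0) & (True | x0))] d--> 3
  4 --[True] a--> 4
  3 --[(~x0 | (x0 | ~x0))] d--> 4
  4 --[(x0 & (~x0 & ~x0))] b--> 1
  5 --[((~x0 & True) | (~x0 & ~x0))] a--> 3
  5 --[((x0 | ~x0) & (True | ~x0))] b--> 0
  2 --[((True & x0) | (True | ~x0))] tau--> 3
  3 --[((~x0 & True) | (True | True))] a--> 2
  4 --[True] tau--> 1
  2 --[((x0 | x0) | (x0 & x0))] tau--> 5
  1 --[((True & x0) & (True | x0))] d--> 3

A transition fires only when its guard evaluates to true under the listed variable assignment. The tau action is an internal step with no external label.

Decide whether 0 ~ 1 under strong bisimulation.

Answer: BISIMILAR

Working:
Refine partition for ~:
  π0 = {{0,1,2,3,4,5,6}}
  π1 = {{0,1},{2},{3},{4},{5},{6}}
6 equivalence class(es) (converged in 2)
0∈{0,1}, 1∈{0,1}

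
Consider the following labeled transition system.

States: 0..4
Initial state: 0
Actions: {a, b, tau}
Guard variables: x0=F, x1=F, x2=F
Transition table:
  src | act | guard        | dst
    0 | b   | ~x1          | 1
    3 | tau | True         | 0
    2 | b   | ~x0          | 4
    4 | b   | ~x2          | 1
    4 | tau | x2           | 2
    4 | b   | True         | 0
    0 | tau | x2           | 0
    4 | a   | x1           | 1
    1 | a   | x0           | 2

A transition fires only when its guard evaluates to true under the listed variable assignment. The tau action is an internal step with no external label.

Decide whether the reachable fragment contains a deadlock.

Reach set: {0,1}
  0: b→1  [1 exit(s)]
  1: ∅  [deadlock]
Path to 1: b

Answer: DEADLOCK at state 1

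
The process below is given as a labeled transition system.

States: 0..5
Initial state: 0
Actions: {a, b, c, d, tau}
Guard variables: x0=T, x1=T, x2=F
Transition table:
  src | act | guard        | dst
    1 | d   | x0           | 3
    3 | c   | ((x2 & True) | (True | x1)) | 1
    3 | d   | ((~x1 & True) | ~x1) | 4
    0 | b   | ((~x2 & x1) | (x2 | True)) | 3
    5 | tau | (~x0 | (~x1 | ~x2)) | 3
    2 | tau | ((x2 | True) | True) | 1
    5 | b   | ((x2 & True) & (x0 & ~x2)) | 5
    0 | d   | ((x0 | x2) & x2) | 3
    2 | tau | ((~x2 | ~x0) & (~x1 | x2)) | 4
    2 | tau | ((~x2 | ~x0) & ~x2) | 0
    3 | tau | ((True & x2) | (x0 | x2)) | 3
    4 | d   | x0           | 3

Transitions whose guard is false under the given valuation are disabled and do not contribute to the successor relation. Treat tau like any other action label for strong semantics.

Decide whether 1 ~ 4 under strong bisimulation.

Refine partition for ~:
  P[0] = {{0,1,2,3,4,5}}
  P[1] = {{0},{1,4},{2,5},{3}}
  P[2] = {{0},{1,4},{2},{3},{5}}
Fixed point at round 3; 5 class(es).
[1]={1,4}  [4]={1,4}

Answer: BISIMILAR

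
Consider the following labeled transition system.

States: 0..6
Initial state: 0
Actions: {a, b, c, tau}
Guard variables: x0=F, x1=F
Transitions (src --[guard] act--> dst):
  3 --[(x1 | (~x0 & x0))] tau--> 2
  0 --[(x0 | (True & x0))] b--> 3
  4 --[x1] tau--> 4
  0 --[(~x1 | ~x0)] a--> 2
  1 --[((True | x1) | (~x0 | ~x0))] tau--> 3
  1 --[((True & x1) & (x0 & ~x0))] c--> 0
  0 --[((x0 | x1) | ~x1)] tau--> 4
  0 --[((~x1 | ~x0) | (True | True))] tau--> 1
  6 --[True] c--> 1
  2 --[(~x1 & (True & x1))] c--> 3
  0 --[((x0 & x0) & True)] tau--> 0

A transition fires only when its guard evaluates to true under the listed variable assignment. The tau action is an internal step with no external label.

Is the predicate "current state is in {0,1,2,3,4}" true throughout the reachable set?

Safe = {0,1,2,3,4}
R = {0,1,2,3,4}
  0: ok
  1: ok
  2: ok
  3: ok
  4: ok

Answer: INVARIANT HOLDS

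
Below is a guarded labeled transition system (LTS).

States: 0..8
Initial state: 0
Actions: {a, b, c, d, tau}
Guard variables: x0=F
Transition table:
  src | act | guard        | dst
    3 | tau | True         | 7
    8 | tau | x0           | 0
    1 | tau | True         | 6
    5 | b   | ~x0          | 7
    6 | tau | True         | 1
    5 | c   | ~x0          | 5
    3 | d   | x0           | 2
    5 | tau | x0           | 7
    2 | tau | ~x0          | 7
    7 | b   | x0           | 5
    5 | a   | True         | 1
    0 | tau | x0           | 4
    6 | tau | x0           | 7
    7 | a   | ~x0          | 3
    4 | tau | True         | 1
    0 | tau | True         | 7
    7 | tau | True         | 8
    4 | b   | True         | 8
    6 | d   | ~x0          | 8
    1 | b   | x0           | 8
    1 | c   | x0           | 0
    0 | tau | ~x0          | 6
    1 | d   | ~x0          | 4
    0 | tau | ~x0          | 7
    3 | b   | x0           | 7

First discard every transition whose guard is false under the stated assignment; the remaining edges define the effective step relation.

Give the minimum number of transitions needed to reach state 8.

BFS to 8:
  L0 = {0}
  L1 = {6,7}
  L2 = {1,3,8}
8 enters at depth 2; path tau·d

Answer: 2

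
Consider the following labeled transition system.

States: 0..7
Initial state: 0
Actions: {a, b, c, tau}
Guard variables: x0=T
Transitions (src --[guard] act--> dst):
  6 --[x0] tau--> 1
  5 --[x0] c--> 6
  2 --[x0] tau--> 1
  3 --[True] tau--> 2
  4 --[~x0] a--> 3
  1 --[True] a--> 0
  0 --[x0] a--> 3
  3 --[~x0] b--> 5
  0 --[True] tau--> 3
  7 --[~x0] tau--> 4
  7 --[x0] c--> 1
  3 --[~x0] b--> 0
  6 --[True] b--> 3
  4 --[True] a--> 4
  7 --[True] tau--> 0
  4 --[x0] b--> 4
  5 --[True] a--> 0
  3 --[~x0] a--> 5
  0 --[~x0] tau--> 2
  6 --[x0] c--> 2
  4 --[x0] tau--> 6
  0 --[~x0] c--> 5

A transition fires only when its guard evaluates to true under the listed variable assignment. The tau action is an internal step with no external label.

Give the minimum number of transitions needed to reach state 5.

Answer: UNREACHABLE

Working:
BFS to 5:
  L0 = {0}
  L1 = {3}
  L2 = {2}
  L3 = {1}
5 never appears.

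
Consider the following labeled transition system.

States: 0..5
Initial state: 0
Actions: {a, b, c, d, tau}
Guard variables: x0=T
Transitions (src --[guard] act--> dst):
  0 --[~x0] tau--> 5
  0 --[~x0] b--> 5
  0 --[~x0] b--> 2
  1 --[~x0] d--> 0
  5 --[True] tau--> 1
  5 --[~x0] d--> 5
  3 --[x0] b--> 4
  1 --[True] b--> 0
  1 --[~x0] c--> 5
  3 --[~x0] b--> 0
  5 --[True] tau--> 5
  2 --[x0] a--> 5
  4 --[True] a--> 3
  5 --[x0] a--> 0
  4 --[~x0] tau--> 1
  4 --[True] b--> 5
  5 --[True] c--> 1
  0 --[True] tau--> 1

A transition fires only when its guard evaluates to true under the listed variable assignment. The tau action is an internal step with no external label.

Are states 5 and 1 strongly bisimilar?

Compute ~ classes (split until stable):
  π0 = {{0,1,2,3,4,5}}
  π1 = {{0},{1,3},{2},{4},{5}}
  π2 = {{0},{1},{2},{3},{4},{5}}
stable after 3 split(s): 6 block(s)
5∈{5}, 1∈{1}

Answer: NOT BISIMILAR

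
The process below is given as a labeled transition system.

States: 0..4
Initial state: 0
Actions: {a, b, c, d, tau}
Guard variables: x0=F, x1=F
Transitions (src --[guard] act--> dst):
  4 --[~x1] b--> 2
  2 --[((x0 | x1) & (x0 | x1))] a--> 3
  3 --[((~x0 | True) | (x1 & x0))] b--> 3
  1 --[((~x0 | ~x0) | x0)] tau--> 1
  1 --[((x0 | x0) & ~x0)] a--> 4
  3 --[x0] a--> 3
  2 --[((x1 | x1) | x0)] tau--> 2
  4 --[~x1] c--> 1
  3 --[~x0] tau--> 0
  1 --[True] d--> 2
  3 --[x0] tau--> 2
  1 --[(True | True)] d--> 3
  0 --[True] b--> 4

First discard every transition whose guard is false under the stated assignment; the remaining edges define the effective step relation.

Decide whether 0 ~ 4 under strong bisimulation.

Answer: NOT BISIMILAR

Analysis:
Bisimulation quotient by refinement:
  P[0] = {{0,1,2,3,4}}
  P[1] = {{0},{1},{2},{3},{4}}
Fixed point at round 2; 5 class(es).
0∈{0}, 4∈{4}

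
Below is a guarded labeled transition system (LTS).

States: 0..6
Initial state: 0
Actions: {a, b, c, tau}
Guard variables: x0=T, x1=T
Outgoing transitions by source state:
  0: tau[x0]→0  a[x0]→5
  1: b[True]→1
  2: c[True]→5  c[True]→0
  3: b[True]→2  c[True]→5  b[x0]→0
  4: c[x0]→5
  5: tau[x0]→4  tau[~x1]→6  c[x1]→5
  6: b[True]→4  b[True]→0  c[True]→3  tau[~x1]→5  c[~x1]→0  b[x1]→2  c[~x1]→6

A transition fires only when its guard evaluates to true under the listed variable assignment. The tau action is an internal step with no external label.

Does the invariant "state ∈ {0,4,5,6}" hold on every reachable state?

Answer: INVARIANT HOLDS

Working:
Safe = {0,4,5,6}
Reach set: {0,4,5}
  0: safe
  4: safe
  5: safe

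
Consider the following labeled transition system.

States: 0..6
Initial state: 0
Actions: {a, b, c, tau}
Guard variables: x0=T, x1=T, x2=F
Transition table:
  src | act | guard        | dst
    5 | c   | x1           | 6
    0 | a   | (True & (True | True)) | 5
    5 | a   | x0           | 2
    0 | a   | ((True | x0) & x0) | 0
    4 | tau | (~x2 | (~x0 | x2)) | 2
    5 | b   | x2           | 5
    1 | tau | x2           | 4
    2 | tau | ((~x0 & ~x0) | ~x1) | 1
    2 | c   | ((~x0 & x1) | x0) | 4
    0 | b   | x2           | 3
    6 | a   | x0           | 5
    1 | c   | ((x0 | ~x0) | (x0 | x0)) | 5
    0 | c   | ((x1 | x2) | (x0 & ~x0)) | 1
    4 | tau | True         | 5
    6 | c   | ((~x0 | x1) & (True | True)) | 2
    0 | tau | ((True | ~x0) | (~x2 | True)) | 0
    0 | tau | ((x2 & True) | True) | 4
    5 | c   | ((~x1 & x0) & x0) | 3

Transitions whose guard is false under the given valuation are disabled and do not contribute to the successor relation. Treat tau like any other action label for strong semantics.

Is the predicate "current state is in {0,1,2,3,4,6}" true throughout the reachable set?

Allowed set {0,1,2,3,4,6}
Reachable = {0,1,2,4,5,6}
  0: safe
  1: safe
  2: safe
  4: safe
  5: outside
  6: safe
witness against invariant: a → 5

Answer: INVARIANT VIOLATED at state 5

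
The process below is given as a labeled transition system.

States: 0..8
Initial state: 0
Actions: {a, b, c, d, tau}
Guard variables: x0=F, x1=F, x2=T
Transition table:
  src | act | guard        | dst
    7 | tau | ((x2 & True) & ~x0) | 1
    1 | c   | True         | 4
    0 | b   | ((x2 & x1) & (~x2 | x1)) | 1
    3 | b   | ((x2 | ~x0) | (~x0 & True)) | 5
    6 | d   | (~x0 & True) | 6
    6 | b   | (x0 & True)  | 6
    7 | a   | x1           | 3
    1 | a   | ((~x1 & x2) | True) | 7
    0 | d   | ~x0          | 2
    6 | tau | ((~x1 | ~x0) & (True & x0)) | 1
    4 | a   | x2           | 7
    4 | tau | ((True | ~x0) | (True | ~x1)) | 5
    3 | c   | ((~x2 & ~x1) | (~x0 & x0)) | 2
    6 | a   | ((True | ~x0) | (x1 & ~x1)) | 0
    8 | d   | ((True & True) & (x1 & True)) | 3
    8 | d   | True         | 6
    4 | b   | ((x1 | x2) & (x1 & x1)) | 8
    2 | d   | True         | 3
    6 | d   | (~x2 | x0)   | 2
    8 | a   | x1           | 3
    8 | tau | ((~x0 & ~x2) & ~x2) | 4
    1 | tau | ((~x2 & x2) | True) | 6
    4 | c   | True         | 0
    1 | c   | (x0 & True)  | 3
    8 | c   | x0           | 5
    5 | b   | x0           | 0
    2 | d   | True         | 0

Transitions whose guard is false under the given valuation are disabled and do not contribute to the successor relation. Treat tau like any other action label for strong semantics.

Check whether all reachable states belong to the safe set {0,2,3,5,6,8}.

Safe = {0,2,3,5,6,8}
Reach set: {0,2,3,5}
  0: ok
  2: ok
  3: ok
  5: ok

Answer: INVARIANT HOLDS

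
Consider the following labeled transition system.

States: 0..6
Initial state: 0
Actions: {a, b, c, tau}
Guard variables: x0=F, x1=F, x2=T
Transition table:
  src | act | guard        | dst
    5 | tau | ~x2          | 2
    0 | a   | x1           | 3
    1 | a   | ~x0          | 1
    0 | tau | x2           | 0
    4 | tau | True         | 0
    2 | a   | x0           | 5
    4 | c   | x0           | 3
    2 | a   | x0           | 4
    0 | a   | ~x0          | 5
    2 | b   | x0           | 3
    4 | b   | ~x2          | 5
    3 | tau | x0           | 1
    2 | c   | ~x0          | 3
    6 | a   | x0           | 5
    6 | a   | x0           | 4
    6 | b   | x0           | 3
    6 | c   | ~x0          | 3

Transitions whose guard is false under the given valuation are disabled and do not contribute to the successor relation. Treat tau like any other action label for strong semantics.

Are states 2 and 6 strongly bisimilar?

Compute ~ classes (split until stable):
  P[0] = {{0,1,2,3,4,5,6}}
  P[1] = {{0},{1},{2,6},{3,5},{4}}
5 equivalence class(es) (converged in 2)
[2]={2,6}  [6]={2,6}

Answer: BISIMILAR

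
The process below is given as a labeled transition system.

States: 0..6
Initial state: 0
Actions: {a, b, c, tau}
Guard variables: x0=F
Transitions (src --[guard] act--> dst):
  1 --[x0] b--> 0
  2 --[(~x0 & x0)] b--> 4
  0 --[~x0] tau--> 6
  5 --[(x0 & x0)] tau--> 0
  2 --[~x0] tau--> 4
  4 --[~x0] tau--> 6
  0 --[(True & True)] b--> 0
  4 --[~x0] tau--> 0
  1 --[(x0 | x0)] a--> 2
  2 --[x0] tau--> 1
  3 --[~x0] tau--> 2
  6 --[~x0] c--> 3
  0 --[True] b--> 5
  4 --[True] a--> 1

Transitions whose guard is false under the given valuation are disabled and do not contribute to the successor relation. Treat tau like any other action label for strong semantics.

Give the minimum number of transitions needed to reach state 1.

BFS to 1:
  depth 0: {0}
  depth 1: {5,6}
  depth 2: {3}
  depth 3: {2}
  depth 4: {4}
  depth 5: {1}
first hit 1 at d=5 via tau·c·tau·tau·a

Answer: 5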